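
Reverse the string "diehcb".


Input: diehcb
Reading characters right to left:
  Position 5: 'b'
  Position 4: 'c'
  Position 3: 'h'
  Position 2: 'e'
  Position 1: 'i'
  Position 0: 'd'
Reversed: bcheid

bcheid


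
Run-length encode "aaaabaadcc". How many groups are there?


Input: aaaabaadcc
Scanning for consecutive runs:
  Group 1: 'a' x 4 (positions 0-3)
  Group 2: 'b' x 1 (positions 4-4)
  Group 3: 'a' x 2 (positions 5-6)
  Group 4: 'd' x 1 (positions 7-7)
  Group 5: 'c' x 2 (positions 8-9)
Total groups: 5

5


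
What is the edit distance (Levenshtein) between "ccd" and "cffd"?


Computing edit distance: "ccd" -> "cffd"
DP table:
           c    f    f    d
      0    1    2    3    4
  c   1    0    1    2    3
  c   2    1    1    2    3
  d   3    2    2    2    2
Edit distance = dp[3][4] = 2

2


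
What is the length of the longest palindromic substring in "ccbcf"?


Input: "ccbcf"
Checking substrings for palindromes:
  [1:4] "cbc" (len 3) => palindrome
  [0:2] "cc" (len 2) => palindrome
Longest palindromic substring: "cbc" with length 3

3


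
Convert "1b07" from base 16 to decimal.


Input: "1b07" in base 16
Positional expansion:
  Digit '1' (value 1) x 16^3 = 4096
  Digit 'b' (value 11) x 16^2 = 2816
  Digit '0' (value 0) x 16^1 = 0
  Digit '7' (value 7) x 16^0 = 7
Sum = 6919

6919


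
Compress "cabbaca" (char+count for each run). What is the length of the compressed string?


Input: cabbaca
Runs:
  'c' x 1 => "c1"
  'a' x 1 => "a1"
  'b' x 2 => "b2"
  'a' x 1 => "a1"
  'c' x 1 => "c1"
  'a' x 1 => "a1"
Compressed: "c1a1b2a1c1a1"
Compressed length: 12

12


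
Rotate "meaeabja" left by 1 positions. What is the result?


Input: "meaeabja", rotate left by 1
First 1 characters: "m"
Remaining characters: "eaeabja"
Concatenate remaining + first: "eaeabja" + "m" = "eaeabjam"

eaeabjam


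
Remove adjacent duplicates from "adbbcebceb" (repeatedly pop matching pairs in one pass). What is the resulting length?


Input: adbbcebceb
Stack-based adjacent duplicate removal:
  Read 'a': push. Stack: a
  Read 'd': push. Stack: ad
  Read 'b': push. Stack: adb
  Read 'b': matches stack top 'b' => pop. Stack: ad
  Read 'c': push. Stack: adc
  Read 'e': push. Stack: adce
  Read 'b': push. Stack: adceb
  Read 'c': push. Stack: adcebc
  Read 'e': push. Stack: adcebce
  Read 'b': push. Stack: adcebceb
Final stack: "adcebceb" (length 8)

8


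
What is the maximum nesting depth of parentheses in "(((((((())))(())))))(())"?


Input: "(((((((())))(())))))(())"
Tracking depth:
  Position 0 '(': depth becomes 1
  Position 1 '(': depth becomes 2
  Position 2 '(': depth becomes 3
  Position 3 '(': depth becomes 4
  Position 4 '(': depth becomes 5
  Position 5 '(': depth becomes 6
  Position 6 '(': depth becomes 7
  Position 7 '(': depth becomes 8
  Position 8 ')': depth becomes 7
  Position 9 ')': depth becomes 6
  Position 10 ')': depth becomes 5
  Position 11 ')': depth becomes 4
  Position 12 '(': depth becomes 5
  Position 13 '(': depth becomes 6
  Position 14 ')': depth becomes 5
  Position 15 ')': depth becomes 4
  Position 16 ')': depth becomes 3
  Position 17 ')': depth becomes 2
  Position 18 ')': depth becomes 1
  Position 19 ')': depth becomes 0
  Position 20 '(': depth becomes 1
  Position 21 '(': depth becomes 2
  Position 22 ')': depth becomes 1
  Position 23 ')': depth becomes 0
Maximum depth reached: 8

8


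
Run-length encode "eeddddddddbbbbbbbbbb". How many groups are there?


Input: eeddddddddbbbbbbbbbb
Scanning for consecutive runs:
  Group 1: 'e' x 2 (positions 0-1)
  Group 2: 'd' x 8 (positions 2-9)
  Group 3: 'b' x 10 (positions 10-19)
Total groups: 3

3


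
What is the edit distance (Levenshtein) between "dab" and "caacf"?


Computing edit distance: "dab" -> "caacf"
DP table:
           c    a    a    c    f
      0    1    2    3    4    5
  d   1    1    2    3    4    5
  a   2    2    1    2    3    4
  b   3    3    2    2    3    4
Edit distance = dp[3][5] = 4

4


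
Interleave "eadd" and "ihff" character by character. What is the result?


Interleaving "eadd" and "ihff":
  Position 0: 'e' from first, 'i' from second => "ei"
  Position 1: 'a' from first, 'h' from second => "ah"
  Position 2: 'd' from first, 'f' from second => "df"
  Position 3: 'd' from first, 'f' from second => "df"
Result: eiahdfdf

eiahdfdf


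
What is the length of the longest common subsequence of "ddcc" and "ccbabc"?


LCS of "ddcc" and "ccbabc"
DP table:
           c    c    b    a    b    c
      0    0    0    0    0    0    0
  d   0    0    0    0    0    0    0
  d   0    0    0    0    0    0    0
  c   0    1    1    1    1    1    1
  c   0    1    2    2    2    2    2
LCS length = dp[4][6] = 2

2


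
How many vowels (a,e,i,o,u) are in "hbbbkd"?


Input: hbbbkd
Checking each character:
  'h' at position 0: consonant
  'b' at position 1: consonant
  'b' at position 2: consonant
  'b' at position 3: consonant
  'k' at position 4: consonant
  'd' at position 5: consonant
Total vowels: 0

0


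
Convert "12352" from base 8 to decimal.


Input: "12352" in base 8
Positional expansion:
  Digit '1' (value 1) x 8^4 = 4096
  Digit '2' (value 2) x 8^3 = 1024
  Digit '3' (value 3) x 8^2 = 192
  Digit '5' (value 5) x 8^1 = 40
  Digit '2' (value 2) x 8^0 = 2
Sum = 5354

5354


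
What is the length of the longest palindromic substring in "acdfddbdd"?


Input: "acdfddbdd"
Checking substrings for palindromes:
  [4:9] "ddbdd" (len 5) => palindrome
  [2:5] "dfd" (len 3) => palindrome
  [5:8] "dbd" (len 3) => palindrome
  [4:6] "dd" (len 2) => palindrome
  [7:9] "dd" (len 2) => palindrome
Longest palindromic substring: "ddbdd" with length 5

5


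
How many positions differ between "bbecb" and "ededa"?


Comparing "bbecb" and "ededa" position by position:
  Position 0: 'b' vs 'e' => DIFFER
  Position 1: 'b' vs 'd' => DIFFER
  Position 2: 'e' vs 'e' => same
  Position 3: 'c' vs 'd' => DIFFER
  Position 4: 'b' vs 'a' => DIFFER
Positions that differ: 4

4


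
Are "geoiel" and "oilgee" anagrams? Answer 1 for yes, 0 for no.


Strings: "geoiel", "oilgee"
Sorted first:  eegilo
Sorted second: eegilo
Sorted forms match => anagrams

1


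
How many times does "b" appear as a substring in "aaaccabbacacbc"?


Searching for "b" in "aaaccabbacacbc"
Scanning each position:
  Position 0: "a" => no
  Position 1: "a" => no
  Position 2: "a" => no
  Position 3: "c" => no
  Position 4: "c" => no
  Position 5: "a" => no
  Position 6: "b" => MATCH
  Position 7: "b" => MATCH
  Position 8: "a" => no
  Position 9: "c" => no
  Position 10: "a" => no
  Position 11: "c" => no
  Position 12: "b" => MATCH
  Position 13: "c" => no
Total occurrences: 3

3


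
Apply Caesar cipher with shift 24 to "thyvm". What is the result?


Caesar cipher: shift "thyvm" by 24
  't' (pos 19) + 24 = pos 17 = 'r'
  'h' (pos 7) + 24 = pos 5 = 'f'
  'y' (pos 24) + 24 = pos 22 = 'w'
  'v' (pos 21) + 24 = pos 19 = 't'
  'm' (pos 12) + 24 = pos 10 = 'k'
Result: rfwtk

rfwtk


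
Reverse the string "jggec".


Input: jggec
Reading characters right to left:
  Position 4: 'c'
  Position 3: 'e'
  Position 2: 'g'
  Position 1: 'g'
  Position 0: 'j'
Reversed: ceggj

ceggj


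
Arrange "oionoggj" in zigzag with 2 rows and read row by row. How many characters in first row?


Zigzag "oionoggj" into 2 rows:
Placing characters:
  'o' => row 0
  'i' => row 1
  'o' => row 0
  'n' => row 1
  'o' => row 0
  'g' => row 1
  'g' => row 0
  'j' => row 1
Rows:
  Row 0: "ooog"
  Row 1: "ingj"
First row length: 4

4


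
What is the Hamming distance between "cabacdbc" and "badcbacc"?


Comparing "cabacdbc" and "badcbacc" position by position:
  Position 0: 'c' vs 'b' => differ
  Position 1: 'a' vs 'a' => same
  Position 2: 'b' vs 'd' => differ
  Position 3: 'a' vs 'c' => differ
  Position 4: 'c' vs 'b' => differ
  Position 5: 'd' vs 'a' => differ
  Position 6: 'b' vs 'c' => differ
  Position 7: 'c' vs 'c' => same
Total differences (Hamming distance): 6

6


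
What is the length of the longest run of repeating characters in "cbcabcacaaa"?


Input: "cbcabcacaaa"
Scanning for longest run:
  Position 1 ('b'): new char, reset run to 1
  Position 2 ('c'): new char, reset run to 1
  Position 3 ('a'): new char, reset run to 1
  Position 4 ('b'): new char, reset run to 1
  Position 5 ('c'): new char, reset run to 1
  Position 6 ('a'): new char, reset run to 1
  Position 7 ('c'): new char, reset run to 1
  Position 8 ('a'): new char, reset run to 1
  Position 9 ('a'): continues run of 'a', length=2
  Position 10 ('a'): continues run of 'a', length=3
Longest run: 'a' with length 3

3


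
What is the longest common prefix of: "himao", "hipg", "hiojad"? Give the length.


Words: himao, hipg, hiojad
  Position 0: all 'h' => match
  Position 1: all 'i' => match
  Position 2: ('m', 'p', 'o') => mismatch, stop
LCP = "hi" (length 2)

2


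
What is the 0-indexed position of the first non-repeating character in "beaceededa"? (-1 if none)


Input: beaceededa
Character frequencies:
  'a': 2
  'b': 1
  'c': 1
  'd': 2
  'e': 4
Scanning left to right for freq == 1:
  Position 0 ('b'): unique! => answer = 0

0


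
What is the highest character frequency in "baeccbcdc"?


Input: baeccbcdc
Character counts:
  'a': 1
  'b': 2
  'c': 4
  'd': 1
  'e': 1
Maximum frequency: 4

4


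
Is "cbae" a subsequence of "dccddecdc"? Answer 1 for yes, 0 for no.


Check if "cbae" is a subsequence of "dccddecdc"
Greedy scan:
  Position 0 ('d'): no match needed
  Position 1 ('c'): matches sub[0] = 'c'
  Position 2 ('c'): no match needed
  Position 3 ('d'): no match needed
  Position 4 ('d'): no match needed
  Position 5 ('e'): no match needed
  Position 6 ('c'): no match needed
  Position 7 ('d'): no match needed
  Position 8 ('c'): no match needed
Only matched 1/4 characters => not a subsequence

0


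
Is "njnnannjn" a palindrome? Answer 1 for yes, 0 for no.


Input: njnnannjn
Reversed: njnnannjn
  Compare pos 0 ('n') with pos 8 ('n'): match
  Compare pos 1 ('j') with pos 7 ('j'): match
  Compare pos 2 ('n') with pos 6 ('n'): match
  Compare pos 3 ('n') with pos 5 ('n'): match
Result: palindrome

1


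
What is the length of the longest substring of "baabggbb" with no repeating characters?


Input: "baabggbb"
Sliding window (track last position of each char):
  Position 0 ('b'): window [0,0] length 1 -- new best
  Position 1 ('a'): window [0,1] length 2 -- new best
  Position 2 ('a'): repeat (last at 1), move window start to 2
  Position 2 ('a'): window [2,2] length 1
  Position 3 ('b'): window [2,3] length 2
  Position 4 ('g'): window [2,4] length 3 -- new best
  Position 5 ('g'): repeat (last at 4), move window start to 5
  Position 5 ('g'): window [5,5] length 1
  Position 6 ('b'): window [5,6] length 2
  Position 7 ('b'): repeat (last at 6), move window start to 7
  Position 7 ('b'): window [7,7] length 1
Longest substring with no repeats: "abg" with length 3

3


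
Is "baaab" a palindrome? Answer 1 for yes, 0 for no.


Input: baaab
Reversed: baaab
  Compare pos 0 ('b') with pos 4 ('b'): match
  Compare pos 1 ('a') with pos 3 ('a'): match
Result: palindrome

1


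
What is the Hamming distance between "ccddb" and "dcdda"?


Comparing "ccddb" and "dcdda" position by position:
  Position 0: 'c' vs 'd' => differ
  Position 1: 'c' vs 'c' => same
  Position 2: 'd' vs 'd' => same
  Position 3: 'd' vs 'd' => same
  Position 4: 'b' vs 'a' => differ
Total differences (Hamming distance): 2

2


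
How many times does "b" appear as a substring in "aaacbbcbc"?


Searching for "b" in "aaacbbcbc"
Scanning each position:
  Position 0: "a" => no
  Position 1: "a" => no
  Position 2: "a" => no
  Position 3: "c" => no
  Position 4: "b" => MATCH
  Position 5: "b" => MATCH
  Position 6: "c" => no
  Position 7: "b" => MATCH
  Position 8: "c" => no
Total occurrences: 3

3


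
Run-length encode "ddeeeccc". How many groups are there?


Input: ddeeeccc
Scanning for consecutive runs:
  Group 1: 'd' x 2 (positions 0-1)
  Group 2: 'e' x 3 (positions 2-4)
  Group 3: 'c' x 3 (positions 5-7)
Total groups: 3

3


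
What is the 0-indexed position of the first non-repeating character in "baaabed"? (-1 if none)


Input: baaabed
Character frequencies:
  'a': 3
  'b': 2
  'd': 1
  'e': 1
Scanning left to right for freq == 1:
  Position 0 ('b'): freq=2, skip
  Position 1 ('a'): freq=3, skip
  Position 2 ('a'): freq=3, skip
  Position 3 ('a'): freq=3, skip
  Position 4 ('b'): freq=2, skip
  Position 5 ('e'): unique! => answer = 5

5


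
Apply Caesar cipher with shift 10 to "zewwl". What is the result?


Caesar cipher: shift "zewwl" by 10
  'z' (pos 25) + 10 = pos 9 = 'j'
  'e' (pos 4) + 10 = pos 14 = 'o'
  'w' (pos 22) + 10 = pos 6 = 'g'
  'w' (pos 22) + 10 = pos 6 = 'g'
  'l' (pos 11) + 10 = pos 21 = 'v'
Result: joggv

joggv


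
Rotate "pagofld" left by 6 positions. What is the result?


Input: "pagofld", rotate left by 6
First 6 characters: "pagofl"
Remaining characters: "d"
Concatenate remaining + first: "d" + "pagofl" = "dpagofl"

dpagofl


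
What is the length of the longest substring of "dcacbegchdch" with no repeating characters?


Input: "dcacbegchdch"
Sliding window (track last position of each char):
  Position 0 ('d'): window [0,0] length 1 -- new best
  Position 1 ('c'): window [0,1] length 2 -- new best
  Position 2 ('a'): window [0,2] length 3 -- new best
  Position 3 ('c'): repeat (last at 1), move window start to 2
  Position 3 ('c'): window [2,3] length 2
  Position 4 ('b'): window [2,4] length 3
  Position 5 ('e'): window [2,5] length 4 -- new best
  Position 6 ('g'): window [2,6] length 5 -- new best
  Position 7 ('c'): repeat (last at 3), move window start to 4
  Position 7 ('c'): window [4,7] length 4
  Position 8 ('h'): window [4,8] length 5
  Position 9 ('d'): window [4,9] length 6 -- new best
  Position 10 ('c'): repeat (last at 7), move window start to 8
  Position 10 ('c'): window [8,10] length 3
  Position 11 ('h'): repeat (last at 8), move window start to 9
  Position 11 ('h'): window [9,11] length 3
Longest substring with no repeats: "begchd" with length 6

6


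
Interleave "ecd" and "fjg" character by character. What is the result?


Interleaving "ecd" and "fjg":
  Position 0: 'e' from first, 'f' from second => "ef"
  Position 1: 'c' from first, 'j' from second => "cj"
  Position 2: 'd' from first, 'g' from second => "dg"
Result: efcjdg

efcjdg


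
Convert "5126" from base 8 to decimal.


Input: "5126" in base 8
Positional expansion:
  Digit '5' (value 5) x 8^3 = 2560
  Digit '1' (value 1) x 8^2 = 64
  Digit '2' (value 2) x 8^1 = 16
  Digit '6' (value 6) x 8^0 = 6
Sum = 2646

2646


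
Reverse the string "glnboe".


Input: glnboe
Reading characters right to left:
  Position 5: 'e'
  Position 4: 'o'
  Position 3: 'b'
  Position 2: 'n'
  Position 1: 'l'
  Position 0: 'g'
Reversed: eobnlg

eobnlg


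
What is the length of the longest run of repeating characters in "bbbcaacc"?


Input: "bbbcaacc"
Scanning for longest run:
  Position 1 ('b'): continues run of 'b', length=2
  Position 2 ('b'): continues run of 'b', length=3
  Position 3 ('c'): new char, reset run to 1
  Position 4 ('a'): new char, reset run to 1
  Position 5 ('a'): continues run of 'a', length=2
  Position 6 ('c'): new char, reset run to 1
  Position 7 ('c'): continues run of 'c', length=2
Longest run: 'b' with length 3

3


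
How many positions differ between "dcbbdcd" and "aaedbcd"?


Comparing "dcbbdcd" and "aaedbcd" position by position:
  Position 0: 'd' vs 'a' => DIFFER
  Position 1: 'c' vs 'a' => DIFFER
  Position 2: 'b' vs 'e' => DIFFER
  Position 3: 'b' vs 'd' => DIFFER
  Position 4: 'd' vs 'b' => DIFFER
  Position 5: 'c' vs 'c' => same
  Position 6: 'd' vs 'd' => same
Positions that differ: 5

5


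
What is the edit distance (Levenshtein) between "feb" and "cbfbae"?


Computing edit distance: "feb" -> "cbfbae"
DP table:
           c    b    f    b    a    e
      0    1    2    3    4    5    6
  f   1    1    2    2    3    4    5
  e   2    2    2    3    3    4    4
  b   3    3    2    3    3    4    5
Edit distance = dp[3][6] = 5

5


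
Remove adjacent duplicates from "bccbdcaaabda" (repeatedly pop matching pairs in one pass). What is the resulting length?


Input: bccbdcaaabda
Stack-based adjacent duplicate removal:
  Read 'b': push. Stack: b
  Read 'c': push. Stack: bc
  Read 'c': matches stack top 'c' => pop. Stack: b
  Read 'b': matches stack top 'b' => pop. Stack: (empty)
  Read 'd': push. Stack: d
  Read 'c': push. Stack: dc
  Read 'a': push. Stack: dca
  Read 'a': matches stack top 'a' => pop. Stack: dc
  Read 'a': push. Stack: dca
  Read 'b': push. Stack: dcab
  Read 'd': push. Stack: dcabd
  Read 'a': push. Stack: dcabda
Final stack: "dcabda" (length 6)

6


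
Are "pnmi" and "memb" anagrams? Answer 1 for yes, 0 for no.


Strings: "pnmi", "memb"
Sorted first:  imnp
Sorted second: bemm
Differ at position 0: 'i' vs 'b' => not anagrams

0


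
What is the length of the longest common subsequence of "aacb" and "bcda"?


LCS of "aacb" and "bcda"
DP table:
           b    c    d    a
      0    0    0    0    0
  a   0    0    0    0    1
  a   0    0    0    0    1
  c   0    0    1    1    1
  b   0    1    1    1    1
LCS length = dp[4][4] = 1

1


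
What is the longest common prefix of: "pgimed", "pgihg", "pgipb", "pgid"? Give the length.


Words: pgimed, pgihg, pgipb, pgid
  Position 0: all 'p' => match
  Position 1: all 'g' => match
  Position 2: all 'i' => match
  Position 3: ('m', 'h', 'p', 'd') => mismatch, stop
LCP = "pgi" (length 3)

3


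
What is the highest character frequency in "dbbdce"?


Input: dbbdce
Character counts:
  'b': 2
  'c': 1
  'd': 2
  'e': 1
Maximum frequency: 2

2


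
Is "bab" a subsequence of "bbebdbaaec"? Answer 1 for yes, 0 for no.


Check if "bab" is a subsequence of "bbebdbaaec"
Greedy scan:
  Position 0 ('b'): matches sub[0] = 'b'
  Position 1 ('b'): no match needed
  Position 2 ('e'): no match needed
  Position 3 ('b'): no match needed
  Position 4 ('d'): no match needed
  Position 5 ('b'): no match needed
  Position 6 ('a'): matches sub[1] = 'a'
  Position 7 ('a'): no match needed
  Position 8 ('e'): no match needed
  Position 9 ('c'): no match needed
Only matched 2/3 characters => not a subsequence

0


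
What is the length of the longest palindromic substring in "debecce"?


Input: "debecce"
Checking substrings for palindromes:
  [3:7] "ecce" (len 4) => palindrome
  [1:4] "ebe" (len 3) => palindrome
  [4:6] "cc" (len 2) => palindrome
Longest palindromic substring: "ecce" with length 4

4


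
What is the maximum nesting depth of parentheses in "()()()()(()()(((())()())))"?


Input: "()()()()(()()(((())()())))"
Tracking depth:
  Position 0 '(': depth becomes 1
  Position 1 ')': depth becomes 0
  Position 2 '(': depth becomes 1
  Position 3 ')': depth becomes 0
  Position 4 '(': depth becomes 1
  Position 5 ')': depth becomes 0
  Position 6 '(': depth becomes 1
  Position 7 ')': depth becomes 0
  Position 8 '(': depth becomes 1
  Position 9 '(': depth becomes 2
  Position 10 ')': depth becomes 1
  Position 11 '(': depth becomes 2
  Position 12 ')': depth becomes 1
  Position 13 '(': depth becomes 2
  Position 14 '(': depth becomes 3
  Position 15 '(': depth becomes 4
  Position 16 '(': depth becomes 5
  Position 17 ')': depth becomes 4
  Position 18 ')': depth becomes 3
  Position 19 '(': depth becomes 4
  Position 20 ')': depth becomes 3
  Position 21 '(': depth becomes 4
  Position 22 ')': depth becomes 3
  Position 23 ')': depth becomes 2
  Position 24 ')': depth becomes 1
  Position 25 ')': depth becomes 0
Maximum depth reached: 5

5


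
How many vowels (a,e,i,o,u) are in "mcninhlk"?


Input: mcninhlk
Checking each character:
  'm' at position 0: consonant
  'c' at position 1: consonant
  'n' at position 2: consonant
  'i' at position 3: vowel (running total: 1)
  'n' at position 4: consonant
  'h' at position 5: consonant
  'l' at position 6: consonant
  'k' at position 7: consonant
Total vowels: 1

1


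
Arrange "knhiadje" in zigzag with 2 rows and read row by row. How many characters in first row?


Zigzag "knhiadje" into 2 rows:
Placing characters:
  'k' => row 0
  'n' => row 1
  'h' => row 0
  'i' => row 1
  'a' => row 0
  'd' => row 1
  'j' => row 0
  'e' => row 1
Rows:
  Row 0: "khaj"
  Row 1: "nide"
First row length: 4

4


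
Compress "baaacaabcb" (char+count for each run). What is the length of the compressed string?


Input: baaacaabcb
Runs:
  'b' x 1 => "b1"
  'a' x 3 => "a3"
  'c' x 1 => "c1"
  'a' x 2 => "a2"
  'b' x 1 => "b1"
  'c' x 1 => "c1"
  'b' x 1 => "b1"
Compressed: "b1a3c1a2b1c1b1"
Compressed length: 14

14


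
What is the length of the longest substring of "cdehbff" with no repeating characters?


Input: "cdehbff"
Sliding window (track last position of each char):
  Position 0 ('c'): window [0,0] length 1 -- new best
  Position 1 ('d'): window [0,1] length 2 -- new best
  Position 2 ('e'): window [0,2] length 3 -- new best
  Position 3 ('h'): window [0,3] length 4 -- new best
  Position 4 ('b'): window [0,4] length 5 -- new best
  Position 5 ('f'): window [0,5] length 6 -- new best
  Position 6 ('f'): repeat (last at 5), move window start to 6
  Position 6 ('f'): window [6,6] length 1
Longest substring with no repeats: "cdehbf" with length 6

6


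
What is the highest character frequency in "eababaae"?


Input: eababaae
Character counts:
  'a': 4
  'b': 2
  'e': 2
Maximum frequency: 4

4


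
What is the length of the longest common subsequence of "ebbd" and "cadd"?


LCS of "ebbd" and "cadd"
DP table:
           c    a    d    d
      0    0    0    0    0
  e   0    0    0    0    0
  b   0    0    0    0    0
  b   0    0    0    0    0
  d   0    0    0    1    1
LCS length = dp[4][4] = 1

1


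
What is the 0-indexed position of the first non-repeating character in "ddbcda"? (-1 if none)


Input: ddbcda
Character frequencies:
  'a': 1
  'b': 1
  'c': 1
  'd': 3
Scanning left to right for freq == 1:
  Position 0 ('d'): freq=3, skip
  Position 1 ('d'): freq=3, skip
  Position 2 ('b'): unique! => answer = 2

2


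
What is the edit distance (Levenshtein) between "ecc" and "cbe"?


Computing edit distance: "ecc" -> "cbe"
DP table:
           c    b    e
      0    1    2    3
  e   1    1    2    2
  c   2    1    2    3
  c   3    2    2    3
Edit distance = dp[3][3] = 3

3


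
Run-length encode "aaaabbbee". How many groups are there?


Input: aaaabbbee
Scanning for consecutive runs:
  Group 1: 'a' x 4 (positions 0-3)
  Group 2: 'b' x 3 (positions 4-6)
  Group 3: 'e' x 2 (positions 7-8)
Total groups: 3

3


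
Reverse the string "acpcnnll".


Input: acpcnnll
Reading characters right to left:
  Position 7: 'l'
  Position 6: 'l'
  Position 5: 'n'
  Position 4: 'n'
  Position 3: 'c'
  Position 2: 'p'
  Position 1: 'c'
  Position 0: 'a'
Reversed: llnncpca

llnncpca


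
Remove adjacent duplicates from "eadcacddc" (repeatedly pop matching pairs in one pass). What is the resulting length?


Input: eadcacddc
Stack-based adjacent duplicate removal:
  Read 'e': push. Stack: e
  Read 'a': push. Stack: ea
  Read 'd': push. Stack: ead
  Read 'c': push. Stack: eadc
  Read 'a': push. Stack: eadca
  Read 'c': push. Stack: eadcac
  Read 'd': push. Stack: eadcacd
  Read 'd': matches stack top 'd' => pop. Stack: eadcac
  Read 'c': matches stack top 'c' => pop. Stack: eadca
Final stack: "eadca" (length 5)

5


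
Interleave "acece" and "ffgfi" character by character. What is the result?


Interleaving "acece" and "ffgfi":
  Position 0: 'a' from first, 'f' from second => "af"
  Position 1: 'c' from first, 'f' from second => "cf"
  Position 2: 'e' from first, 'g' from second => "eg"
  Position 3: 'c' from first, 'f' from second => "cf"
  Position 4: 'e' from first, 'i' from second => "ei"
Result: afcfegcfei

afcfegcfei


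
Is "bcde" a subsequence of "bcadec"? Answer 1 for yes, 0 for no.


Check if "bcde" is a subsequence of "bcadec"
Greedy scan:
  Position 0 ('b'): matches sub[0] = 'b'
  Position 1 ('c'): matches sub[1] = 'c'
  Position 2 ('a'): no match needed
  Position 3 ('d'): matches sub[2] = 'd'
  Position 4 ('e'): matches sub[3] = 'e'
  Position 5 ('c'): no match needed
All 4 characters matched => is a subsequence

1


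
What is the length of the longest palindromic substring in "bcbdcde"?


Input: "bcbdcde"
Checking substrings for palindromes:
  [0:3] "bcb" (len 3) => palindrome
  [3:6] "dcd" (len 3) => palindrome
Longest palindromic substring: "bcb" with length 3

3


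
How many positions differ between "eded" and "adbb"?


Comparing "eded" and "adbb" position by position:
  Position 0: 'e' vs 'a' => DIFFER
  Position 1: 'd' vs 'd' => same
  Position 2: 'e' vs 'b' => DIFFER
  Position 3: 'd' vs 'b' => DIFFER
Positions that differ: 3

3


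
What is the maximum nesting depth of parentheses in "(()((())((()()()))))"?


Input: "(()((())((()()()))))"
Tracking depth:
  Position 0 '(': depth becomes 1
  Position 1 '(': depth becomes 2
  Position 2 ')': depth becomes 1
  Position 3 '(': depth becomes 2
  Position 4 '(': depth becomes 3
  Position 5 '(': depth becomes 4
  Position 6 ')': depth becomes 3
  Position 7 ')': depth becomes 2
  Position 8 '(': depth becomes 3
  Position 9 '(': depth becomes 4
  Position 10 '(': depth becomes 5
  Position 11 ')': depth becomes 4
  Position 12 '(': depth becomes 5
  Position 13 ')': depth becomes 4
  Position 14 '(': depth becomes 5
  Position 15 ')': depth becomes 4
  Position 16 ')': depth becomes 3
  Position 17 ')': depth becomes 2
  Position 18 ')': depth becomes 1
  Position 19 ')': depth becomes 0
Maximum depth reached: 5

5


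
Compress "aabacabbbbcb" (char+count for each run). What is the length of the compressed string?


Input: aabacabbbbcb
Runs:
  'a' x 2 => "a2"
  'b' x 1 => "b1"
  'a' x 1 => "a1"
  'c' x 1 => "c1"
  'a' x 1 => "a1"
  'b' x 4 => "b4"
  'c' x 1 => "c1"
  'b' x 1 => "b1"
Compressed: "a2b1a1c1a1b4c1b1"
Compressed length: 16

16


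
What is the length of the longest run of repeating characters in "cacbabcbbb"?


Input: "cacbabcbbb"
Scanning for longest run:
  Position 1 ('a'): new char, reset run to 1
  Position 2 ('c'): new char, reset run to 1
  Position 3 ('b'): new char, reset run to 1
  Position 4 ('a'): new char, reset run to 1
  Position 5 ('b'): new char, reset run to 1
  Position 6 ('c'): new char, reset run to 1
  Position 7 ('b'): new char, reset run to 1
  Position 8 ('b'): continues run of 'b', length=2
  Position 9 ('b'): continues run of 'b', length=3
Longest run: 'b' with length 3

3


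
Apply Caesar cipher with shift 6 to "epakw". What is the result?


Caesar cipher: shift "epakw" by 6
  'e' (pos 4) + 6 = pos 10 = 'k'
  'p' (pos 15) + 6 = pos 21 = 'v'
  'a' (pos 0) + 6 = pos 6 = 'g'
  'k' (pos 10) + 6 = pos 16 = 'q'
  'w' (pos 22) + 6 = pos 2 = 'c'
Result: kvgqc

kvgqc


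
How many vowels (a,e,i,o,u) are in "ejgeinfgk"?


Input: ejgeinfgk
Checking each character:
  'e' at position 0: vowel (running total: 1)
  'j' at position 1: consonant
  'g' at position 2: consonant
  'e' at position 3: vowel (running total: 2)
  'i' at position 4: vowel (running total: 3)
  'n' at position 5: consonant
  'f' at position 6: consonant
  'g' at position 7: consonant
  'k' at position 8: consonant
Total vowels: 3

3


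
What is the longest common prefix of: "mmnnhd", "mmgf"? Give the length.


Words: mmnnhd, mmgf
  Position 0: all 'm' => match
  Position 1: all 'm' => match
  Position 2: ('n', 'g') => mismatch, stop
LCP = "mm" (length 2)

2


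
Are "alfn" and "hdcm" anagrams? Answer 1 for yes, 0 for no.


Strings: "alfn", "hdcm"
Sorted first:  afln
Sorted second: cdhm
Differ at position 0: 'a' vs 'c' => not anagrams

0


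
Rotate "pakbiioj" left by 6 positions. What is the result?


Input: "pakbiioj", rotate left by 6
First 6 characters: "pakbii"
Remaining characters: "oj"
Concatenate remaining + first: "oj" + "pakbii" = "ojpakbii"

ojpakbii


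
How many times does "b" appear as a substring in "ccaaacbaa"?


Searching for "b" in "ccaaacbaa"
Scanning each position:
  Position 0: "c" => no
  Position 1: "c" => no
  Position 2: "a" => no
  Position 3: "a" => no
  Position 4: "a" => no
  Position 5: "c" => no
  Position 6: "b" => MATCH
  Position 7: "a" => no
  Position 8: "a" => no
Total occurrences: 1

1


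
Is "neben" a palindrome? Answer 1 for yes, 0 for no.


Input: neben
Reversed: neben
  Compare pos 0 ('n') with pos 4 ('n'): match
  Compare pos 1 ('e') with pos 3 ('e'): match
Result: palindrome

1


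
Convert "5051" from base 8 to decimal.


Input: "5051" in base 8
Positional expansion:
  Digit '5' (value 5) x 8^3 = 2560
  Digit '0' (value 0) x 8^2 = 0
  Digit '5' (value 5) x 8^1 = 40
  Digit '1' (value 1) x 8^0 = 1
Sum = 2601

2601


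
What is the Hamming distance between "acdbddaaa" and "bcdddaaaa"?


Comparing "acdbddaaa" and "bcdddaaaa" position by position:
  Position 0: 'a' vs 'b' => differ
  Position 1: 'c' vs 'c' => same
  Position 2: 'd' vs 'd' => same
  Position 3: 'b' vs 'd' => differ
  Position 4: 'd' vs 'd' => same
  Position 5: 'd' vs 'a' => differ
  Position 6: 'a' vs 'a' => same
  Position 7: 'a' vs 'a' => same
  Position 8: 'a' vs 'a' => same
Total differences (Hamming distance): 3

3


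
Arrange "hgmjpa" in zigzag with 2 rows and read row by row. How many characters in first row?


Zigzag "hgmjpa" into 2 rows:
Placing characters:
  'h' => row 0
  'g' => row 1
  'm' => row 0
  'j' => row 1
  'p' => row 0
  'a' => row 1
Rows:
  Row 0: "hmp"
  Row 1: "gja"
First row length: 3

3


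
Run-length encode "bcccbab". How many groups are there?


Input: bcccbab
Scanning for consecutive runs:
  Group 1: 'b' x 1 (positions 0-0)
  Group 2: 'c' x 3 (positions 1-3)
  Group 3: 'b' x 1 (positions 4-4)
  Group 4: 'a' x 1 (positions 5-5)
  Group 5: 'b' x 1 (positions 6-6)
Total groups: 5

5


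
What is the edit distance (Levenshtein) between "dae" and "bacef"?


Computing edit distance: "dae" -> "bacef"
DP table:
           b    a    c    e    f
      0    1    2    3    4    5
  d   1    1    2    3    4    5
  a   2    2    1    2    3    4
  e   3    3    2    2    2    3
Edit distance = dp[3][5] = 3

3


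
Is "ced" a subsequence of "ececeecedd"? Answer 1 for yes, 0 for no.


Check if "ced" is a subsequence of "ececeecedd"
Greedy scan:
  Position 0 ('e'): no match needed
  Position 1 ('c'): matches sub[0] = 'c'
  Position 2 ('e'): matches sub[1] = 'e'
  Position 3 ('c'): no match needed
  Position 4 ('e'): no match needed
  Position 5 ('e'): no match needed
  Position 6 ('c'): no match needed
  Position 7 ('e'): no match needed
  Position 8 ('d'): matches sub[2] = 'd'
  Position 9 ('d'): no match needed
All 3 characters matched => is a subsequence

1


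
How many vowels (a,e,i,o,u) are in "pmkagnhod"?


Input: pmkagnhod
Checking each character:
  'p' at position 0: consonant
  'm' at position 1: consonant
  'k' at position 2: consonant
  'a' at position 3: vowel (running total: 1)
  'g' at position 4: consonant
  'n' at position 5: consonant
  'h' at position 6: consonant
  'o' at position 7: vowel (running total: 2)
  'd' at position 8: consonant
Total vowels: 2

2


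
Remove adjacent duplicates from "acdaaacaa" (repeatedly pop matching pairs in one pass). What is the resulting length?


Input: acdaaacaa
Stack-based adjacent duplicate removal:
  Read 'a': push. Stack: a
  Read 'c': push. Stack: ac
  Read 'd': push. Stack: acd
  Read 'a': push. Stack: acda
  Read 'a': matches stack top 'a' => pop. Stack: acd
  Read 'a': push. Stack: acda
  Read 'c': push. Stack: acdac
  Read 'a': push. Stack: acdaca
  Read 'a': matches stack top 'a' => pop. Stack: acdac
Final stack: "acdac" (length 5)

5


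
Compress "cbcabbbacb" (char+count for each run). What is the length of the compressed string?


Input: cbcabbbacb
Runs:
  'c' x 1 => "c1"
  'b' x 1 => "b1"
  'c' x 1 => "c1"
  'a' x 1 => "a1"
  'b' x 3 => "b3"
  'a' x 1 => "a1"
  'c' x 1 => "c1"
  'b' x 1 => "b1"
Compressed: "c1b1c1a1b3a1c1b1"
Compressed length: 16

16


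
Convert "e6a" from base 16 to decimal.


Input: "e6a" in base 16
Positional expansion:
  Digit 'e' (value 14) x 16^2 = 3584
  Digit '6' (value 6) x 16^1 = 96
  Digit 'a' (value 10) x 16^0 = 10
Sum = 3690

3690


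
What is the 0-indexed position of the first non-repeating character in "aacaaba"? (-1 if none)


Input: aacaaba
Character frequencies:
  'a': 5
  'b': 1
  'c': 1
Scanning left to right for freq == 1:
  Position 0 ('a'): freq=5, skip
  Position 1 ('a'): freq=5, skip
  Position 2 ('c'): unique! => answer = 2

2


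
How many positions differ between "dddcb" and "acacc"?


Comparing "dddcb" and "acacc" position by position:
  Position 0: 'd' vs 'a' => DIFFER
  Position 1: 'd' vs 'c' => DIFFER
  Position 2: 'd' vs 'a' => DIFFER
  Position 3: 'c' vs 'c' => same
  Position 4: 'b' vs 'c' => DIFFER
Positions that differ: 4

4


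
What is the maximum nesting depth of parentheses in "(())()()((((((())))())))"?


Input: "(())()()((((((())))())))"
Tracking depth:
  Position 0 '(': depth becomes 1
  Position 1 '(': depth becomes 2
  Position 2 ')': depth becomes 1
  Position 3 ')': depth becomes 0
  Position 4 '(': depth becomes 1
  Position 5 ')': depth becomes 0
  Position 6 '(': depth becomes 1
  Position 7 ')': depth becomes 0
  Position 8 '(': depth becomes 1
  Position 9 '(': depth becomes 2
  Position 10 '(': depth becomes 3
  Position 11 '(': depth becomes 4
  Position 12 '(': depth becomes 5
  Position 13 '(': depth becomes 6
  Position 14 '(': depth becomes 7
  Position 15 ')': depth becomes 6
  Position 16 ')': depth becomes 5
  Position 17 ')': depth becomes 4
  Position 18 ')': depth becomes 3
  Position 19 '(': depth becomes 4
  Position 20 ')': depth becomes 3
  Position 21 ')': depth becomes 2
  Position 22 ')': depth becomes 1
  Position 23 ')': depth becomes 0
Maximum depth reached: 7

7


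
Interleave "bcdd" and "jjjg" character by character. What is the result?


Interleaving "bcdd" and "jjjg":
  Position 0: 'b' from first, 'j' from second => "bj"
  Position 1: 'c' from first, 'j' from second => "cj"
  Position 2: 'd' from first, 'j' from second => "dj"
  Position 3: 'd' from first, 'g' from second => "dg"
Result: bjcjdjdg

bjcjdjdg


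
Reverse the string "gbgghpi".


Input: gbgghpi
Reading characters right to left:
  Position 6: 'i'
  Position 5: 'p'
  Position 4: 'h'
  Position 3: 'g'
  Position 2: 'g'
  Position 1: 'b'
  Position 0: 'g'
Reversed: iphggbg

iphggbg


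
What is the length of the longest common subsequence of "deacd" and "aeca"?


LCS of "deacd" and "aeca"
DP table:
           a    e    c    a
      0    0    0    0    0
  d   0    0    0    0    0
  e   0    0    1    1    1
  a   0    1    1    1    2
  c   0    1    1    2    2
  d   0    1    1    2    2
LCS length = dp[5][4] = 2

2


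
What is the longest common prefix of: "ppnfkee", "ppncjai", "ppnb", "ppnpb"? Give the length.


Words: ppnfkee, ppncjai, ppnb, ppnpb
  Position 0: all 'p' => match
  Position 1: all 'p' => match
  Position 2: all 'n' => match
  Position 3: ('f', 'c', 'b', 'p') => mismatch, stop
LCP = "ppn" (length 3)

3


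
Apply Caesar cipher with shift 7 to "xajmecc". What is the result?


Caesar cipher: shift "xajmecc" by 7
  'x' (pos 23) + 7 = pos 4 = 'e'
  'a' (pos 0) + 7 = pos 7 = 'h'
  'j' (pos 9) + 7 = pos 16 = 'q'
  'm' (pos 12) + 7 = pos 19 = 't'
  'e' (pos 4) + 7 = pos 11 = 'l'
  'c' (pos 2) + 7 = pos 9 = 'j'
  'c' (pos 2) + 7 = pos 9 = 'j'
Result: ehqtljj

ehqtljj


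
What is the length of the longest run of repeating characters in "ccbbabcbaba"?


Input: "ccbbabcbaba"
Scanning for longest run:
  Position 1 ('c'): continues run of 'c', length=2
  Position 2 ('b'): new char, reset run to 1
  Position 3 ('b'): continues run of 'b', length=2
  Position 4 ('a'): new char, reset run to 1
  Position 5 ('b'): new char, reset run to 1
  Position 6 ('c'): new char, reset run to 1
  Position 7 ('b'): new char, reset run to 1
  Position 8 ('a'): new char, reset run to 1
  Position 9 ('b'): new char, reset run to 1
  Position 10 ('a'): new char, reset run to 1
Longest run: 'c' with length 2

2


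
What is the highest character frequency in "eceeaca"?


Input: eceeaca
Character counts:
  'a': 2
  'c': 2
  'e': 3
Maximum frequency: 3

3


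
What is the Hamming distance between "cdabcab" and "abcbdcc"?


Comparing "cdabcab" and "abcbdcc" position by position:
  Position 0: 'c' vs 'a' => differ
  Position 1: 'd' vs 'b' => differ
  Position 2: 'a' vs 'c' => differ
  Position 3: 'b' vs 'b' => same
  Position 4: 'c' vs 'd' => differ
  Position 5: 'a' vs 'c' => differ
  Position 6: 'b' vs 'c' => differ
Total differences (Hamming distance): 6

6


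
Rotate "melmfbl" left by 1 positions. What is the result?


Input: "melmfbl", rotate left by 1
First 1 characters: "m"
Remaining characters: "elmfbl"
Concatenate remaining + first: "elmfbl" + "m" = "elmfblm"

elmfblm


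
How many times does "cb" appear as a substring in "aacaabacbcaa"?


Searching for "cb" in "aacaabacbcaa"
Scanning each position:
  Position 0: "aa" => no
  Position 1: "ac" => no
  Position 2: "ca" => no
  Position 3: "aa" => no
  Position 4: "ab" => no
  Position 5: "ba" => no
  Position 6: "ac" => no
  Position 7: "cb" => MATCH
  Position 8: "bc" => no
  Position 9: "ca" => no
  Position 10: "aa" => no
Total occurrences: 1

1


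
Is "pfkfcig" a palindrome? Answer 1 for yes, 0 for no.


Input: pfkfcig
Reversed: gicfkfp
  Compare pos 0 ('p') with pos 6 ('g'): MISMATCH
  Compare pos 1 ('f') with pos 5 ('i'): MISMATCH
  Compare pos 2 ('k') with pos 4 ('c'): MISMATCH
Result: not a palindrome

0


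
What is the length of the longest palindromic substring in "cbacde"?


Input: "cbacde"
Checking substrings for palindromes:
  No multi-char palindromic substrings found
Longest palindromic substring: "c" with length 1

1


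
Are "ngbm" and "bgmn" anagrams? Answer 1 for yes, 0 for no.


Strings: "ngbm", "bgmn"
Sorted first:  bgmn
Sorted second: bgmn
Sorted forms match => anagrams

1


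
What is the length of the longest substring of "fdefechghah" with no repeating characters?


Input: "fdefechghah"
Sliding window (track last position of each char):
  Position 0 ('f'): window [0,0] length 1 -- new best
  Position 1 ('d'): window [0,1] length 2 -- new best
  Position 2 ('e'): window [0,2] length 3 -- new best
  Position 3 ('f'): repeat (last at 0), move window start to 1
  Position 3 ('f'): window [1,3] length 3
  Position 4 ('e'): repeat (last at 2), move window start to 3
  Position 4 ('e'): window [3,4] length 2
  Position 5 ('c'): window [3,5] length 3
  Position 6 ('h'): window [3,6] length 4 -- new best
  Position 7 ('g'): window [3,7] length 5 -- new best
  Position 8 ('h'): repeat (last at 6), move window start to 7
  Position 8 ('h'): window [7,8] length 2
  Position 9 ('a'): window [7,9] length 3
  Position 10 ('h'): repeat (last at 8), move window start to 9
  Position 10 ('h'): window [9,10] length 2
Longest substring with no repeats: "fechg" with length 5

5


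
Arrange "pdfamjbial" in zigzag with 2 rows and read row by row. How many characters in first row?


Zigzag "pdfamjbial" into 2 rows:
Placing characters:
  'p' => row 0
  'd' => row 1
  'f' => row 0
  'a' => row 1
  'm' => row 0
  'j' => row 1
  'b' => row 0
  'i' => row 1
  'a' => row 0
  'l' => row 1
Rows:
  Row 0: "pfmba"
  Row 1: "dajil"
First row length: 5

5


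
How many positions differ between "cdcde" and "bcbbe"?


Comparing "cdcde" and "bcbbe" position by position:
  Position 0: 'c' vs 'b' => DIFFER
  Position 1: 'd' vs 'c' => DIFFER
  Position 2: 'c' vs 'b' => DIFFER
  Position 3: 'd' vs 'b' => DIFFER
  Position 4: 'e' vs 'e' => same
Positions that differ: 4

4


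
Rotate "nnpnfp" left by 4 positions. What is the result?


Input: "nnpnfp", rotate left by 4
First 4 characters: "nnpn"
Remaining characters: "fp"
Concatenate remaining + first: "fp" + "nnpn" = "fpnnpn"

fpnnpn
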